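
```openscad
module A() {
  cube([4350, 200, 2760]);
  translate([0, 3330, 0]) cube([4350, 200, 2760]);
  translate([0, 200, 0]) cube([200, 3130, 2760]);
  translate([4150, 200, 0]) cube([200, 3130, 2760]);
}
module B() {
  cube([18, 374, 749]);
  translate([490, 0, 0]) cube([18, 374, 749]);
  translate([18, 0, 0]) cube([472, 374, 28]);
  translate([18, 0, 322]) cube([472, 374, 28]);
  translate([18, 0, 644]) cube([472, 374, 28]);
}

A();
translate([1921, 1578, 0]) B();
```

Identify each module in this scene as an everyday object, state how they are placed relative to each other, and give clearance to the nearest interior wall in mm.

A is a house frame. B is a bookshelf. The bookshelf sits inside the house frame, centred. The clearance to the nearest interior wall is 1378 mm.

Clearances: x = 1721, y = 1378; minimum 1378 mm.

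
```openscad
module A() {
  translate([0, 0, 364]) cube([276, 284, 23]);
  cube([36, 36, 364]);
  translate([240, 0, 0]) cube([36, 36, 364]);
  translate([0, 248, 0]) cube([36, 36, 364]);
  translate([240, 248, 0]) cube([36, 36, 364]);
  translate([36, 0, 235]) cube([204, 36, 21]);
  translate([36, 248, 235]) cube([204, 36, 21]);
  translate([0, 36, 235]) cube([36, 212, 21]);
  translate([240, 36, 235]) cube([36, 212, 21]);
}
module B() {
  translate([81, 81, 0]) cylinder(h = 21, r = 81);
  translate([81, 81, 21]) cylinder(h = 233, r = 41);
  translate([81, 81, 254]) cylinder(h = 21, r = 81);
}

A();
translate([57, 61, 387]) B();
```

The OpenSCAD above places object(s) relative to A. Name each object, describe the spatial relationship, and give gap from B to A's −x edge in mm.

The spool's min-x is at 57; the stool's min-x is 0; gap = 57 mm.

A is a stool. B is a spool. The spool is on top of the stool, centred. The gap from the spool to the stool's −x edge is 57 mm.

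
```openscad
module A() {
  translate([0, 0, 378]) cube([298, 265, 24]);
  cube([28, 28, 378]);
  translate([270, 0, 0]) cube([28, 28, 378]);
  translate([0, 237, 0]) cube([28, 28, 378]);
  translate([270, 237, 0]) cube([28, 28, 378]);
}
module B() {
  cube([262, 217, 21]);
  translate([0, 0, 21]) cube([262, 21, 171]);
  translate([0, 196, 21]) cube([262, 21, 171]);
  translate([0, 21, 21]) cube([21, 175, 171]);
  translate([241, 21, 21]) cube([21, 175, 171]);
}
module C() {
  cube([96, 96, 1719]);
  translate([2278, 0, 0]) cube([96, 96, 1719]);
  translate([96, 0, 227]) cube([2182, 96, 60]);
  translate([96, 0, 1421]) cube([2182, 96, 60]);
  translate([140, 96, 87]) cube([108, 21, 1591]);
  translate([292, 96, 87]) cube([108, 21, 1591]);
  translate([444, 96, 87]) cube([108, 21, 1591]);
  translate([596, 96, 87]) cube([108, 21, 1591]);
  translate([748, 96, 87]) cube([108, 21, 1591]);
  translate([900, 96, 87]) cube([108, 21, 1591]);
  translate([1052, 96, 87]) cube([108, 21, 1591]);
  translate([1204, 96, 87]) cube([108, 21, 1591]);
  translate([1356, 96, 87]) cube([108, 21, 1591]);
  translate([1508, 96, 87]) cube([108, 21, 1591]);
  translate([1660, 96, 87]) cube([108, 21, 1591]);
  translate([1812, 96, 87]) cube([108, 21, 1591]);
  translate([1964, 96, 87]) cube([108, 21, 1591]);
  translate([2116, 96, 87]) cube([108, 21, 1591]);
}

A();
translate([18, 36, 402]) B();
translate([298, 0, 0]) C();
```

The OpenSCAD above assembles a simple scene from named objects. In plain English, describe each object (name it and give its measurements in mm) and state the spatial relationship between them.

A is a simple wooden stool: a rectangular seat 298 mm (x) by 265 mm (y), 24 mm thick, top face at z = 402 mm, on four square legs, each 28×28 mm in cross-section. The legs rest on z = 0, each flush with a corner of the seat.

B is an open-topped rectangular box: outside dimensions 262×217×192 mm, with a uniform wall and base thickness of 21 mm. The base is a full 262×217 slab on the floor; four walls sit on top of the base. The front and back walls (the −y and +y sides) span the full width; the two side walls fit between them.

C is a fence section. Two 96×96 mm posts, 1719 mm tall, stand on the floor with a clear span of 2182 mm between their inner faces. Two horizontal rails of 96×60 mm section span the gap between the posts with their undersides at z = 227 mm and z = 1421 mm, flush with the posts' −y face. 14 pickets, each 108 mm wide, 21 mm thick and 1591 mm tall, are fixed to the +y face of the rails with their bottoms at z = 87 mm, evenly spaced across the span with equal gaps (rounded down to the nearest mm) at the −x end and between each pair — any rounding remainder accumulates at the +x end.

The open box is on top of the stool. The fence section is against the stool's +x side, with their −y faces flush.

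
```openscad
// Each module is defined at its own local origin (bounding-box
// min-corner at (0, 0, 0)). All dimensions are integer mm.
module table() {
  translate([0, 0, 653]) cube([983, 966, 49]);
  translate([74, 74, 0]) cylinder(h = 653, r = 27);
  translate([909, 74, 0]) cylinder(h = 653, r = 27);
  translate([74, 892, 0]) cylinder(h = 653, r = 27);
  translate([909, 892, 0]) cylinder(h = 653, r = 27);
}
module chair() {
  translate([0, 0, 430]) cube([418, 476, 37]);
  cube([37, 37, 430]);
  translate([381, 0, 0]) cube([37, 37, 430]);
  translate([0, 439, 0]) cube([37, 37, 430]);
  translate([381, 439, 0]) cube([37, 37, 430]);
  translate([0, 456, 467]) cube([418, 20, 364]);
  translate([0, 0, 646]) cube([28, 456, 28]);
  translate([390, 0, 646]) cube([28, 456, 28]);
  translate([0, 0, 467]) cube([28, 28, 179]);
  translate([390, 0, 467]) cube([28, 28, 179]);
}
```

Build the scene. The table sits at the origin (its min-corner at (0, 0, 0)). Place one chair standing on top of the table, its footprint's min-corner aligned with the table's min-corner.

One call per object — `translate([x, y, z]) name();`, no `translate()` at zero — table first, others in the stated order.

table();
translate([0, 0, 702]) chair();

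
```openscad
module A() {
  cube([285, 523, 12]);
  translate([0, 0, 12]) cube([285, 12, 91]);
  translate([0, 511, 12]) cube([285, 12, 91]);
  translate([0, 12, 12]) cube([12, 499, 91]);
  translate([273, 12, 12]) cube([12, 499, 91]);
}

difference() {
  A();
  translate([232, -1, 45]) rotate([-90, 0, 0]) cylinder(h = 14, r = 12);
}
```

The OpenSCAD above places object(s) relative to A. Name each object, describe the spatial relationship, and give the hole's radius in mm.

The subtracted cylinder has r = 12 mm.

A is an open box. The open box has a circular hole through its front wall. The hole's radius is 12 mm.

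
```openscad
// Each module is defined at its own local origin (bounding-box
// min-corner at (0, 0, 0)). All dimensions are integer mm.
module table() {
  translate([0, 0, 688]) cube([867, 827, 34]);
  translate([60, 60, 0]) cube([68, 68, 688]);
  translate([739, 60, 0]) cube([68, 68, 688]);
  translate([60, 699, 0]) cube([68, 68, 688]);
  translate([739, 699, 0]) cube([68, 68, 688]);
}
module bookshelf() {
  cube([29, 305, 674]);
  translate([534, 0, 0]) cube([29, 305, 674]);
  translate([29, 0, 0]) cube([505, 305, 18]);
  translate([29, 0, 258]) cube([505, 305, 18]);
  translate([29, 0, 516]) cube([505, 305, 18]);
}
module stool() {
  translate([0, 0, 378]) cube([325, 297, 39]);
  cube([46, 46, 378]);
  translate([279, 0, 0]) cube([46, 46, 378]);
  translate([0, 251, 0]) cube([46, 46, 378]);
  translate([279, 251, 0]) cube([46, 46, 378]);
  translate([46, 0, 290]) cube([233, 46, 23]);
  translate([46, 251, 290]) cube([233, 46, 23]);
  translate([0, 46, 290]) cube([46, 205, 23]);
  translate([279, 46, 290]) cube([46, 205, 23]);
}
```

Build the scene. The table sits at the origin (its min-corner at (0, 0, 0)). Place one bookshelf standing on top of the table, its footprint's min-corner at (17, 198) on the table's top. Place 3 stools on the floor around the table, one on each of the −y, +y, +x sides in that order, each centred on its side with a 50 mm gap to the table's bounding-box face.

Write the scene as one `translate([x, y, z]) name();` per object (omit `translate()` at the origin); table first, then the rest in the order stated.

table();
translate([17, 198, 722]) bookshelf();
translate([271, -347, 0]) stool();
translate([271, 877, 0]) stool();
translate([917, 265, 0]) stool();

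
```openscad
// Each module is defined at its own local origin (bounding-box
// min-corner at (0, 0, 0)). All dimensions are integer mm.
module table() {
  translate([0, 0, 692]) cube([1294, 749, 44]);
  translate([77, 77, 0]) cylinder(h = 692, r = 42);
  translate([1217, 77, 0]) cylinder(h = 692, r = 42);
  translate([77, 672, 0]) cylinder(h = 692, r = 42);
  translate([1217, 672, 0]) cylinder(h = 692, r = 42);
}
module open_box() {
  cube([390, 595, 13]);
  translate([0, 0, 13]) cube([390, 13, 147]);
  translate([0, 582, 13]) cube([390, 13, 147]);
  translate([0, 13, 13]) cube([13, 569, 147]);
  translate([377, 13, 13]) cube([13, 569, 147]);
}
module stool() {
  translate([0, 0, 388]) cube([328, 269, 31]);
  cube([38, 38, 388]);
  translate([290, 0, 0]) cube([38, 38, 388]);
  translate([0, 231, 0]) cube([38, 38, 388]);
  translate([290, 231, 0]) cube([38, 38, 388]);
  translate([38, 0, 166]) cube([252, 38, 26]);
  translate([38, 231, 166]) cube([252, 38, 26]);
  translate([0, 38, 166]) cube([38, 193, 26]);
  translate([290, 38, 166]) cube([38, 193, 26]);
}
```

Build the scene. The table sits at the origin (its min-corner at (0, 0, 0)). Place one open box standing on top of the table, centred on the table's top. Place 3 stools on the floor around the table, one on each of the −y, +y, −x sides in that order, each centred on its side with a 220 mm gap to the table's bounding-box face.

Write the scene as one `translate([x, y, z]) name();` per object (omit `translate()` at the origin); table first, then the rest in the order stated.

table();
translate([452, 77, 736]) open_box();
translate([483, -489, 0]) stool();
translate([483, 969, 0]) stool();
translate([-548, 240, 0]) stool();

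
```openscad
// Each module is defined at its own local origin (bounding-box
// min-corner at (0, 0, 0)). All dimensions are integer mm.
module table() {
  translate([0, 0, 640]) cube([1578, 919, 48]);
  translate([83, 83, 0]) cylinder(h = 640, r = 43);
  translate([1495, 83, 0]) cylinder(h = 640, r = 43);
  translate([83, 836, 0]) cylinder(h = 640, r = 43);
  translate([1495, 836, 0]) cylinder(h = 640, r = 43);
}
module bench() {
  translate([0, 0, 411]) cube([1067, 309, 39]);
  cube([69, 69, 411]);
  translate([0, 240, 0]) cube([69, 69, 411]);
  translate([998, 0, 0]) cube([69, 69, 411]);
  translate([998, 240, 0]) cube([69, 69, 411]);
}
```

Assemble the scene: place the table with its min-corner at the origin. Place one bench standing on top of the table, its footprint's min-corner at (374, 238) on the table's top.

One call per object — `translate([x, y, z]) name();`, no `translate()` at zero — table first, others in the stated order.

table();
translate([374, 238, 688]) bench();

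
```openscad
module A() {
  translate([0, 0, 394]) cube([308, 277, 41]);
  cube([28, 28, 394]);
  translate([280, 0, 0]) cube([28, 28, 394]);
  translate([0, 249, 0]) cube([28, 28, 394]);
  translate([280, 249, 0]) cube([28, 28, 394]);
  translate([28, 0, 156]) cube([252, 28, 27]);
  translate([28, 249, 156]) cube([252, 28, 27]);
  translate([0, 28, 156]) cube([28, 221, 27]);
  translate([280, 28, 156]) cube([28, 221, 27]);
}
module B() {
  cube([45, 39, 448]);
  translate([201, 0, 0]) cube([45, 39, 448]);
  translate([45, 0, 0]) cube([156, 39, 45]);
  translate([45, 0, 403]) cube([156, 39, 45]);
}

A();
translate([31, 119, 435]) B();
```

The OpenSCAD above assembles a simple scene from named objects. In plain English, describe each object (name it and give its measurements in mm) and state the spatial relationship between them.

A is a simple wooden stool: a rectangular seat 308 mm (x) by 277 mm (y), 41 mm thick, top face at z = 435 mm, on four square legs, each 28×28 mm in cross-section. The legs rest on z = 0, each flush with a corner of the seat. Four stretchers, 28 mm wide and 27 mm tall, connect adjacent legs with their undersides at z = 156 mm, each running between the inner faces of the legs it joins and aligned with the legs' outer faces on the other axis.

B is a picture frame with a 156×358 mm rectangular opening (x by z) and a uniform 45 mm border on every side. Frame depth is 39 mm along y. It is built from two vertical stiles running the full outside height and two horizontal rails spanning the gap between the stiles.

The picture frame is on top of the stool, centred.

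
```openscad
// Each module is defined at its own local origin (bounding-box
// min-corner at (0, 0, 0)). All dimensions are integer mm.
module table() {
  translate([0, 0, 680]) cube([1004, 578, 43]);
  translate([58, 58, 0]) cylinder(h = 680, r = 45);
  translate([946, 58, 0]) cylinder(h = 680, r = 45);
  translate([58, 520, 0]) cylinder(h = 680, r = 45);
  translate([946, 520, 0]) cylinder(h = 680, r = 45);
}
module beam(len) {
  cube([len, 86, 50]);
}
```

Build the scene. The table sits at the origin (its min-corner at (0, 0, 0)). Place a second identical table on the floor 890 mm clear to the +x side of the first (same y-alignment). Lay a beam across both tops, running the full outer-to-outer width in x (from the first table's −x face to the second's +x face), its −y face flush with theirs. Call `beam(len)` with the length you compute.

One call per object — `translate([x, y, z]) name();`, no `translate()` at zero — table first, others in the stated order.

table();
translate([1894, 0, 0]) table();
translate([0, 0, 723]) beam(2898);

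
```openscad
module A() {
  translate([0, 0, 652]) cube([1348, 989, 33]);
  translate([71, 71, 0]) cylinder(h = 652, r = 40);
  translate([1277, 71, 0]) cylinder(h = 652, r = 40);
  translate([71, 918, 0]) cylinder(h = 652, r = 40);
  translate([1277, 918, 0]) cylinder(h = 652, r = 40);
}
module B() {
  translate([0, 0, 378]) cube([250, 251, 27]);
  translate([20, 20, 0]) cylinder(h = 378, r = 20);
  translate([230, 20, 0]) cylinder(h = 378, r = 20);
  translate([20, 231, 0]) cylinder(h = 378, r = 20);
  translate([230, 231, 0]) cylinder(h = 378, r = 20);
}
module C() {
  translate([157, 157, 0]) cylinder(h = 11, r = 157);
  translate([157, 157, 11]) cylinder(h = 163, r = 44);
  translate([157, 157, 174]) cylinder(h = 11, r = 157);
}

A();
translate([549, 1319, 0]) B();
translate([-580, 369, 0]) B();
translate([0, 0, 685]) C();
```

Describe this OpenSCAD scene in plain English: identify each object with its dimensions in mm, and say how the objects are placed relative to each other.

A is a table: top 1348 mm (x) × 989 mm (y), 33 mm thick, upper face at z = 685 mm, on four round legs of 80 mm diameter, each leg's bounding box inset 31 mm from the nearest pair of top edges, running from z = 0 to the bottom of the top.

B is a four-legged stool. The seat is 250×251 mm, 27 mm thick, top at z = 405 mm. It stands on four round legs, each 40 mm in diameter, from z = 0 to the seat underside, each leg's axis is inset half a diameter from the nearest pair of seat edges (so the leg's bounding box is flush with the corner).

C is a spool: two coaxial disc flanges of radius 157 mm and thickness 11 mm, joined by a core cylinder of radius 44 mm and height 163 mm. The lower flange rests on z = 0 and the three cylinders share a vertical axis.

Two stools sit around the table at the +y, −x sides. The spool is on top of the table.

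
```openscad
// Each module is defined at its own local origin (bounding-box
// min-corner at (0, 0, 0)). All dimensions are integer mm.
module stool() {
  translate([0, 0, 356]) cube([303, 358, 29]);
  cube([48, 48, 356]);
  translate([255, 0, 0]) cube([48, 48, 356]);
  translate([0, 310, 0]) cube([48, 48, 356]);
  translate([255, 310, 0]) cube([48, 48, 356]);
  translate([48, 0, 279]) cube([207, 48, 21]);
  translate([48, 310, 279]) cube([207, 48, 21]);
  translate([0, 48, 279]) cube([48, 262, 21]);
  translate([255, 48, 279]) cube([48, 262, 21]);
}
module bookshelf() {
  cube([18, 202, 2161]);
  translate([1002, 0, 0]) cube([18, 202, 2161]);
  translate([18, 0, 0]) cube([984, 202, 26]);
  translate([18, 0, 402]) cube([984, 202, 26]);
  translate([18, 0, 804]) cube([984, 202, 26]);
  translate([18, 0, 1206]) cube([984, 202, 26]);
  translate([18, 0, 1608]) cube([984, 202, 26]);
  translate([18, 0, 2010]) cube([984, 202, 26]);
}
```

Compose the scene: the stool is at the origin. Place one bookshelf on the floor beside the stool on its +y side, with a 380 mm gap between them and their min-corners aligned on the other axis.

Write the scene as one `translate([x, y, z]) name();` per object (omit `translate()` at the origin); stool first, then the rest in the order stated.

stool();
translate([0, 738, 0]) bookshelf();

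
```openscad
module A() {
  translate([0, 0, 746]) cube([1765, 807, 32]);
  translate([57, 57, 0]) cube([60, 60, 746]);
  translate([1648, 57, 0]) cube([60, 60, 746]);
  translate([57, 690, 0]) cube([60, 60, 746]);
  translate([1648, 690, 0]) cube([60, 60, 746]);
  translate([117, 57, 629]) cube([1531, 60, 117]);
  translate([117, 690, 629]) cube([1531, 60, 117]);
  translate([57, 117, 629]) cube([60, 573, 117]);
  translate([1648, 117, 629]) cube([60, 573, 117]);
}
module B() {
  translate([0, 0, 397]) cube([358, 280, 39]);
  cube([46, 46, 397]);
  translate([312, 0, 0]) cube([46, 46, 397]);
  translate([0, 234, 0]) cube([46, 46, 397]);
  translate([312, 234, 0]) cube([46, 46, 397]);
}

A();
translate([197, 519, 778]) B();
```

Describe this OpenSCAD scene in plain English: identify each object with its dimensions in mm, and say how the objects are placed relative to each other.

A is a rectangular dining table. The top is 1765×807×32 mm with its upper surface at z = 778 mm. It stands on four 60×60 mm square legs, each inset 57 mm from the nearest pair of top edges, running from the floor to the underside of the top. Four apron rails, 60 mm thick and 117 mm tall, run between adjacent legs with their top edges flush with the underside of the top and their outer faces flush with the legs' outer faces.

B is a simple wooden stool: a rectangular seat 358 mm (x) by 280 mm (y), 39 mm thick, top face at z = 436 mm, on four square legs, each 46×46 mm in cross-section. The legs rest on z = 0, each flush with a corner of the seat.

The stool is on top of the table.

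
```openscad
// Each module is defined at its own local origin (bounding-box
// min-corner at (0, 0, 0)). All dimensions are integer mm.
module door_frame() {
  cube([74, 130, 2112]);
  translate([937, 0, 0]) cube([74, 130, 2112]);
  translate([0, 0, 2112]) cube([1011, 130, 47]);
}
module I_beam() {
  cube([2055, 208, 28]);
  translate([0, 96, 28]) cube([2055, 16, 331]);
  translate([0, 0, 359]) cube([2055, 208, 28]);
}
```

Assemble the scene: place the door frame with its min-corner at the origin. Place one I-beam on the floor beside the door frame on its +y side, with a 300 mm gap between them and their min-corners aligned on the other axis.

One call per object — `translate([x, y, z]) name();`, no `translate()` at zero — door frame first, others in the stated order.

door_frame();
translate([0, 430, 0]) I_beam();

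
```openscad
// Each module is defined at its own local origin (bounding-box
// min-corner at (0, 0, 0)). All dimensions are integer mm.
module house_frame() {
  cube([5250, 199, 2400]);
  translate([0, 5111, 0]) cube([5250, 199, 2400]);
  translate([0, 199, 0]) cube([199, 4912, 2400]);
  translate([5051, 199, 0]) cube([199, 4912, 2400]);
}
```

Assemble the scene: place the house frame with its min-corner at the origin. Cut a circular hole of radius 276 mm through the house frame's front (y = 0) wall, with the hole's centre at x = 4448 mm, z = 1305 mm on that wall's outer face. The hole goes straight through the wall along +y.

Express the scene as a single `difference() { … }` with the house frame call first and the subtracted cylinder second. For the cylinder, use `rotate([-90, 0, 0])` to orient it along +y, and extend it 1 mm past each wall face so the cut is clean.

difference() {
  house_frame();
  translate([4448, -1, 1305]) rotate([-90, 0, 0]) cylinder(h = 201, r = 276);
}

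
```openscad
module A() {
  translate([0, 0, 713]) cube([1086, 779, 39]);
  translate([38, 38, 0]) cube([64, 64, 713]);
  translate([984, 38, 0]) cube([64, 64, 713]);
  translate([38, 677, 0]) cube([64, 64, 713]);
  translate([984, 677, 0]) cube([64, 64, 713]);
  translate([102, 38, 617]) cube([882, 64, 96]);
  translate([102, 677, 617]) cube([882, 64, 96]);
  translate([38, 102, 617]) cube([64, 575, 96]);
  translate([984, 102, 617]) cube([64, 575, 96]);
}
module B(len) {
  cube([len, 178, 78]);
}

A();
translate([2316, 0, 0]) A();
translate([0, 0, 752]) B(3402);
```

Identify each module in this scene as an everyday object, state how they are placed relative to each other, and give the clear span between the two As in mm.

Second table starts at x = 2316; first ends at x = 1086; clear span = 2316 − 1086 = 1230 mm.

A is a table. B is a beam. A beam spans the tops of two tables. The clear span between the two tables is 1230 mm.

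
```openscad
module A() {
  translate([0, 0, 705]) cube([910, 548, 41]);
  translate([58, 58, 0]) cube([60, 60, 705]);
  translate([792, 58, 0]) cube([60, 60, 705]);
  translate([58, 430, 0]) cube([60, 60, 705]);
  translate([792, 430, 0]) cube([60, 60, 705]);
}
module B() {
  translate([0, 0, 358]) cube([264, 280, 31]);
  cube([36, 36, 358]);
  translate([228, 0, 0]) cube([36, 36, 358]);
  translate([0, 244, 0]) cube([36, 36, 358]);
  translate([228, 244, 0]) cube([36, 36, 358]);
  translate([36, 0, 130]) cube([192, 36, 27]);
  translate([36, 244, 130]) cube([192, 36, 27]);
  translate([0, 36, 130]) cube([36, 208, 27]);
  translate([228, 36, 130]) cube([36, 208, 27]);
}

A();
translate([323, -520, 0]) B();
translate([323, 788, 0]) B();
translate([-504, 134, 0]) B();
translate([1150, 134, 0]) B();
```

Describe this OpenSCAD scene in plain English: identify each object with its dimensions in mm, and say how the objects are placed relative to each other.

A is a rectangular dining table. The top is 910×548×41 mm with its upper surface at z = 746 mm. It stands on four 60×60 mm square legs, each inset 58 mm from the nearest pair of top edges, running from the floor to the underside of the top.

B is a four-legged stool. The seat is a 264×280×31 mm slab whose top surface is at z = 389 mm; four square legs, each 36×36 mm in cross-section, run from the floor (z = 0) to the underside of the seat, each flush with a corner of the seat. Four stretchers, 36 mm wide and 27 mm tall, connect adjacent legs with their undersides at z = 130 mm, each running between the inner faces of the legs it joins and aligned with the legs' outer faces on the other axis.

Four stools sit around the table at the −y, +y, −x, +x sides.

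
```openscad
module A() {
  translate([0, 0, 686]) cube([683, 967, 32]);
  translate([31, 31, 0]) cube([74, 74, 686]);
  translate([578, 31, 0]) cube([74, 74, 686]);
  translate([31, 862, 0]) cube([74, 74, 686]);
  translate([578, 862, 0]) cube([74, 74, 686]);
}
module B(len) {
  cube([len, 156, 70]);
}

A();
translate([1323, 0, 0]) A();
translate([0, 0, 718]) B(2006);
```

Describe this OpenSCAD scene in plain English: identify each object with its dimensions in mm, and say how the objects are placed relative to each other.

A is a table with a 683×967 mm rectangular top, 32 mm thick, top surface at z = 718 mm, supported by four 74×74 mm square legs, each inset 31 mm from the nearest pair of top edges, running from the floor.

B is a rectangular beam 2006 mm long (x), 156 mm deep (y), 70 mm thick (z).

The beam spans the tops of two tables placed 640 mm apart, resting at z = 718 mm.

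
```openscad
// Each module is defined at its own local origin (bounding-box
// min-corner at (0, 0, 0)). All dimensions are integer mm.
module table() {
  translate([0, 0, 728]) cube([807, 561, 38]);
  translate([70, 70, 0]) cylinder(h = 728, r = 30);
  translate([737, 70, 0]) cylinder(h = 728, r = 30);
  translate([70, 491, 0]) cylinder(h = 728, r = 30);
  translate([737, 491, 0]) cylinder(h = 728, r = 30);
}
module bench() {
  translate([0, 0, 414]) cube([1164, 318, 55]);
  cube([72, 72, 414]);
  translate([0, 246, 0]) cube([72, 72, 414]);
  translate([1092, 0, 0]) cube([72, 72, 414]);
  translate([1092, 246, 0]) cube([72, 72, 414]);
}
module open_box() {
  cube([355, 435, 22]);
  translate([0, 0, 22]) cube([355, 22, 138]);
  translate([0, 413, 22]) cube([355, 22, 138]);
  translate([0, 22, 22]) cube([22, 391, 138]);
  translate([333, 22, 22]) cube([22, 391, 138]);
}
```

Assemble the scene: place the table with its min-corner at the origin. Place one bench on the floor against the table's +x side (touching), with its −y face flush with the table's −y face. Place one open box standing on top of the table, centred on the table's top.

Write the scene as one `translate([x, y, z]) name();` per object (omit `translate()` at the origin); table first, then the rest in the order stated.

table();
translate([807, 0, 0]) bench();
translate([226, 63, 766]) open_box();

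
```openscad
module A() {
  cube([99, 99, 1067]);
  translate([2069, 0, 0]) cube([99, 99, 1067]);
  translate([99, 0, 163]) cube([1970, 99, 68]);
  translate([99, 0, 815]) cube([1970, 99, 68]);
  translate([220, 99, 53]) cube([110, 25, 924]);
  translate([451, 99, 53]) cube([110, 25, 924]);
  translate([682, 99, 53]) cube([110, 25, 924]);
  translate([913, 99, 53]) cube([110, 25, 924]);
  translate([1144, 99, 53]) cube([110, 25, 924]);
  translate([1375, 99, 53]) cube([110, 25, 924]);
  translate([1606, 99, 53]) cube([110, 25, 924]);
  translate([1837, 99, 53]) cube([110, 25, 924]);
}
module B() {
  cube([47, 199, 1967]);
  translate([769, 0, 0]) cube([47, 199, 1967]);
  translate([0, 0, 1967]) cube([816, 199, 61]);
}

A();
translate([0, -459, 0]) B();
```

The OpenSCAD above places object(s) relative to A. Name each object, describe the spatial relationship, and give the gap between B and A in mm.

A is a fence section. B is a door frame. The door frame is on the floor beside the fence section on its −y side. The gap between the door frame and the fence section is 260 mm.

The door frame's nearest face is 260 mm from the fence section's −y face.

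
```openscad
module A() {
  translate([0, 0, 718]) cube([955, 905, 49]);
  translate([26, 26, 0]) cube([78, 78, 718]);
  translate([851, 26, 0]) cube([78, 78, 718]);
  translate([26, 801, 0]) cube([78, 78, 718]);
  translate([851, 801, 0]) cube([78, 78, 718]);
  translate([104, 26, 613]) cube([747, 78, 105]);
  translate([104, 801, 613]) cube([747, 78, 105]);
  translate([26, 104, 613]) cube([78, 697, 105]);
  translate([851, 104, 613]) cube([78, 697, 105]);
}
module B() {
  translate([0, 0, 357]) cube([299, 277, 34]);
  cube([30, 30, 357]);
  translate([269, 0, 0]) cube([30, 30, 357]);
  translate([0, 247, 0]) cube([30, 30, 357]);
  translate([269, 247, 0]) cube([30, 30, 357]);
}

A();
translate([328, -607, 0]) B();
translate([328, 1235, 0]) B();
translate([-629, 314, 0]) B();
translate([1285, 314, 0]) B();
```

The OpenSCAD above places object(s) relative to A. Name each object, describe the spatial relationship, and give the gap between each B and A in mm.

A is a table. B is a stool. Four stools sit around the table at the −y, +y, −x, +x sides. The gap between each stool and the table is 330 mm.

Each stool's nearest face is 330 mm from the table's bounding box.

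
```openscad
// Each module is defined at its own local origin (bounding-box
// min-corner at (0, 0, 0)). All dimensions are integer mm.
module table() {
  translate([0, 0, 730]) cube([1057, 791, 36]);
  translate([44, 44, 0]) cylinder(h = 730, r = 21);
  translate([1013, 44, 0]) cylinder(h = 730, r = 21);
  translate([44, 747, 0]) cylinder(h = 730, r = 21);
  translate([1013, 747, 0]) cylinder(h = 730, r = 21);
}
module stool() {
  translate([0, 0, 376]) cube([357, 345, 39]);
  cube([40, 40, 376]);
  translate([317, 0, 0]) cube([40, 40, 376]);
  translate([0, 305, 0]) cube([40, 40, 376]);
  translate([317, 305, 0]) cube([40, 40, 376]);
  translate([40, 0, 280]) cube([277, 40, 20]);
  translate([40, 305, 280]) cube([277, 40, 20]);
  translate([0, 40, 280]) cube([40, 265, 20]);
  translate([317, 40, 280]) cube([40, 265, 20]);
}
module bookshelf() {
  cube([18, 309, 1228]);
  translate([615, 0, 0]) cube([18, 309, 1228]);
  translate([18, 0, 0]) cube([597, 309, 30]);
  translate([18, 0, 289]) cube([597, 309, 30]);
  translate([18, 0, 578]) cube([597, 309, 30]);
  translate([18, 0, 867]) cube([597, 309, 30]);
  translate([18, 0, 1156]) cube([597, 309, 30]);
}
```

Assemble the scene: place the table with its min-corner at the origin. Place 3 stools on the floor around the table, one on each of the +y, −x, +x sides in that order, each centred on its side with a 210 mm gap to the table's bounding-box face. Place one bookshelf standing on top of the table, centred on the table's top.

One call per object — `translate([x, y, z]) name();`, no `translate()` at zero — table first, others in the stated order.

table();
translate([350, 1001, 0]) stool();
translate([-567, 223, 0]) stool();
translate([1267, 223, 0]) stool();
translate([212, 241, 766]) bookshelf();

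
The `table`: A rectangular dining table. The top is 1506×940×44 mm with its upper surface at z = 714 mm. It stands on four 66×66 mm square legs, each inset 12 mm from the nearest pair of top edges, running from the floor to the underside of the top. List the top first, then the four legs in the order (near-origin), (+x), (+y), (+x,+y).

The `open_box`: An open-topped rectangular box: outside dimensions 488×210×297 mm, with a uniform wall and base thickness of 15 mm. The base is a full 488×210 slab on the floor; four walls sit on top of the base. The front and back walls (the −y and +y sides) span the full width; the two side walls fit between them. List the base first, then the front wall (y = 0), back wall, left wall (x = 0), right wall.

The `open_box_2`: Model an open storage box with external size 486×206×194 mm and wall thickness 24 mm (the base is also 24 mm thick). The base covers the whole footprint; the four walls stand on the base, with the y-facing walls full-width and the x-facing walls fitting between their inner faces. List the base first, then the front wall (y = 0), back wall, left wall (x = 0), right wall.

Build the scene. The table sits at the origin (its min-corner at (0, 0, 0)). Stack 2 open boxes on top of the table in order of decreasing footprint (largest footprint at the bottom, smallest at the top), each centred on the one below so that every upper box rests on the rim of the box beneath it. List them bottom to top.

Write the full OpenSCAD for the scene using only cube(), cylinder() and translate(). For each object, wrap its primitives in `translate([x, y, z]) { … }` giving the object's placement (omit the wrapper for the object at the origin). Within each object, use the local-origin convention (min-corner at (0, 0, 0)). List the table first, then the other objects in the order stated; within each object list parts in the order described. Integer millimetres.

translate([0, 0, 670]) cube([1506, 940, 44]);
translate([12, 12, 0]) cube([66, 66, 670]);
translate([1428, 12, 0]) cube([66, 66, 670]);
translate([12, 862, 0]) cube([66, 66, 670]);
translate([1428, 862, 0]) cube([66, 66, 670]);
translate([509, 365, 714]) {
  cube([488, 210, 15]);
  translate([0, 0, 15]) cube([488, 15, 282]);
  translate([0, 195, 15]) cube([488, 15, 282]);
  translate([0, 15, 15]) cube([15, 180, 282]);
  translate([473, 15, 15]) cube([15, 180, 282]);
}
translate([510, 367, 1011]) {
  cube([486, 206, 24]);
  translate([0, 0, 24]) cube([486, 24, 170]);
  translate([0, 182, 24]) cube([486, 24, 170]);
  translate([0, 24, 24]) cube([24, 158, 170]);
  translate([462, 24, 24]) cube([24, 158, 170]);
}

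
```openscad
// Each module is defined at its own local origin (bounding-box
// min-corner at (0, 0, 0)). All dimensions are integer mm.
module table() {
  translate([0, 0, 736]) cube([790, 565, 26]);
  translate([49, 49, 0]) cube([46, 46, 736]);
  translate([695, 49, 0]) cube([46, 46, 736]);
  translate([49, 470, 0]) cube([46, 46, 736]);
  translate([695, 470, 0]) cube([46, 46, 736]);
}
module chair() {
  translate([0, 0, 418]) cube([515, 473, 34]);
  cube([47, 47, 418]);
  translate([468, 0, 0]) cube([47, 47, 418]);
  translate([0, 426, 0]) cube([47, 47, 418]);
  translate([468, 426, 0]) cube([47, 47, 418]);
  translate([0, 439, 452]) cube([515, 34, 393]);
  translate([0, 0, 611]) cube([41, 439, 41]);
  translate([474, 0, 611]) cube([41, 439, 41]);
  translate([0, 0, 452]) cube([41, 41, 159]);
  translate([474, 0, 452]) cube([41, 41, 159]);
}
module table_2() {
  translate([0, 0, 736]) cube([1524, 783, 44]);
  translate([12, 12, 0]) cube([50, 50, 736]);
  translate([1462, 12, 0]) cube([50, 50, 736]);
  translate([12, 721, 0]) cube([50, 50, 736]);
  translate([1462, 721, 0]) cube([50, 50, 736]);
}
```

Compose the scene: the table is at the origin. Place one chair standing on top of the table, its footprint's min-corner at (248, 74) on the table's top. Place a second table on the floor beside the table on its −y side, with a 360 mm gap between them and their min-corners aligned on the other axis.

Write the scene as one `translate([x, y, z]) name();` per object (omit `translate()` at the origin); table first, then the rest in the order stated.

table();
translate([248, 74, 762]) chair();
translate([0, -1143, 0]) table_2();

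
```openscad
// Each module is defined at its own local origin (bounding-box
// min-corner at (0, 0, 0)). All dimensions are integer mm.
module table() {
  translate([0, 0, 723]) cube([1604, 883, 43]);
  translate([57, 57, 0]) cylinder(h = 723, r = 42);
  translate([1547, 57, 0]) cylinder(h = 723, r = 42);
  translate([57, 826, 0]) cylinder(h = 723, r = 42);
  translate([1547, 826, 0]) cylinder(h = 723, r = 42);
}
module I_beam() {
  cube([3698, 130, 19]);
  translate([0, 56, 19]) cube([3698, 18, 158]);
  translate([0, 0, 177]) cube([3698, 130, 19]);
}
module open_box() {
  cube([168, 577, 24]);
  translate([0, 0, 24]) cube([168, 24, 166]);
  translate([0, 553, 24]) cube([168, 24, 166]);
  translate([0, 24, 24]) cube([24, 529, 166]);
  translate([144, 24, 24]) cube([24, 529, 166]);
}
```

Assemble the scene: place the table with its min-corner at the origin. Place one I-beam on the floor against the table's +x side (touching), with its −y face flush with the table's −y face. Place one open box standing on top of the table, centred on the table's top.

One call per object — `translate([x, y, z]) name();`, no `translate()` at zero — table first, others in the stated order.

table();
translate([1604, 0, 0]) I_beam();
translate([718, 153, 766]) open_box();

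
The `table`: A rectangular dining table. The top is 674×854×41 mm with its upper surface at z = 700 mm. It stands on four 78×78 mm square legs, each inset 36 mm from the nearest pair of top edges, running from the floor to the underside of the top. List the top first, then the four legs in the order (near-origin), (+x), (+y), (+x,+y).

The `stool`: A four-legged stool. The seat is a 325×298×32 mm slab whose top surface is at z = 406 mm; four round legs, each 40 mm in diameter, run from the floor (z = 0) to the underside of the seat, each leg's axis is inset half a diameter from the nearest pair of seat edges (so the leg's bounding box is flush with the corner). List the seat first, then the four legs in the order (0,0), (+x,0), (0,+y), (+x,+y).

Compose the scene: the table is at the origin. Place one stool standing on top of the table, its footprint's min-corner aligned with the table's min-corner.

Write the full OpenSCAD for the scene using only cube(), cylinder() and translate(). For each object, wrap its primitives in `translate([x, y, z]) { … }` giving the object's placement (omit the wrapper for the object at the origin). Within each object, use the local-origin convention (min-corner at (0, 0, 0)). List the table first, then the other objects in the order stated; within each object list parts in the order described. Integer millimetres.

translate([0, 0, 659]) cube([674, 854, 41]);
translate([36, 36, 0]) cube([78, 78, 659]);
translate([560, 36, 0]) cube([78, 78, 659]);
translate([36, 740, 0]) cube([78, 78, 659]);
translate([560, 740, 0]) cube([78, 78, 659]);
translate([0, 0, 700]) {
  translate([0, 0, 374]) cube([325, 298, 32]);
  translate([20, 20, 0]) cylinder(h = 374, r = 20);
  translate([305, 20, 0]) cylinder(h = 374, r = 20);
  translate([20, 278, 0]) cylinder(h = 374, r = 20);
  translate([305, 278, 0]) cylinder(h = 374, r = 20);
}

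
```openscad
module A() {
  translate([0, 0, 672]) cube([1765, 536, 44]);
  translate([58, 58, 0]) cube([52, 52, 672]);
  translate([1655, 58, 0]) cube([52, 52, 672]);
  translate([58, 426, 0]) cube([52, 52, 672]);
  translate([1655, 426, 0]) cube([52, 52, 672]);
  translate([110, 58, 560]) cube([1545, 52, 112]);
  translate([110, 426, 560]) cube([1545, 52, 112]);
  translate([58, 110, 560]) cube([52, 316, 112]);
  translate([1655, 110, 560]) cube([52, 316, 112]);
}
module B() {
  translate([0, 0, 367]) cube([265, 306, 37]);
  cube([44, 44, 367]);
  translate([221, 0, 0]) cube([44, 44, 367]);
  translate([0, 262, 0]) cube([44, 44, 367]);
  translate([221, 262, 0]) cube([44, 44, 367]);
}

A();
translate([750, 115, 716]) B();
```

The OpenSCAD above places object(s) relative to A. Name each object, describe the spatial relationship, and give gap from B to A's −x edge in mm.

A is a table. B is a stool. The stool is on top of the table, centred. The gap from the stool to the table's −x edge is 750 mm.

The stool's min-x is at 750; the table's min-x is 0; gap = 750 mm.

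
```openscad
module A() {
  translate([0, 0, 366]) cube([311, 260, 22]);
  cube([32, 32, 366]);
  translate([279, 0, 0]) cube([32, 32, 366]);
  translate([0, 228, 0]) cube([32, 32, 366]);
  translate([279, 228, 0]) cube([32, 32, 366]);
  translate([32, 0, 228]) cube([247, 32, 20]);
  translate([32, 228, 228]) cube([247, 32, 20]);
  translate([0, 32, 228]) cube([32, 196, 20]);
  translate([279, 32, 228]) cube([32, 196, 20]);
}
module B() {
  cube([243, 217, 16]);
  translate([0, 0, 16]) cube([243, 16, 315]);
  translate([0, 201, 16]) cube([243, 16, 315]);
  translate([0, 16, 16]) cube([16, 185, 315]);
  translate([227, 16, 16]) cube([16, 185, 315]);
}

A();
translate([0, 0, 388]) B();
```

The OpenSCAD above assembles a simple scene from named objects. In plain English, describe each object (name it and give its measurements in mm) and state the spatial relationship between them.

A is a four-legged stool. The seat is a 311×260×22 mm slab whose top surface is at z = 388 mm; four square legs, each 32×32 mm in cross-section, run from the floor (z = 0) to the underside of the seat, each flush with a corner of the seat. Four stretchers, 32 mm wide and 20 mm tall, connect adjacent legs with their undersides at z = 228 mm, each running between the inner faces of the legs it joins and aligned with the legs' outer faces on the other axis.

B is an open storage box with external size 243×217×331 mm and wall thickness 16 mm (the base is also 16 mm thick). The base covers the whole footprint; the four walls stand on the base, with the y-facing walls full-width and the x-facing walls fitting between their inner faces.

The open box is on top of the stool.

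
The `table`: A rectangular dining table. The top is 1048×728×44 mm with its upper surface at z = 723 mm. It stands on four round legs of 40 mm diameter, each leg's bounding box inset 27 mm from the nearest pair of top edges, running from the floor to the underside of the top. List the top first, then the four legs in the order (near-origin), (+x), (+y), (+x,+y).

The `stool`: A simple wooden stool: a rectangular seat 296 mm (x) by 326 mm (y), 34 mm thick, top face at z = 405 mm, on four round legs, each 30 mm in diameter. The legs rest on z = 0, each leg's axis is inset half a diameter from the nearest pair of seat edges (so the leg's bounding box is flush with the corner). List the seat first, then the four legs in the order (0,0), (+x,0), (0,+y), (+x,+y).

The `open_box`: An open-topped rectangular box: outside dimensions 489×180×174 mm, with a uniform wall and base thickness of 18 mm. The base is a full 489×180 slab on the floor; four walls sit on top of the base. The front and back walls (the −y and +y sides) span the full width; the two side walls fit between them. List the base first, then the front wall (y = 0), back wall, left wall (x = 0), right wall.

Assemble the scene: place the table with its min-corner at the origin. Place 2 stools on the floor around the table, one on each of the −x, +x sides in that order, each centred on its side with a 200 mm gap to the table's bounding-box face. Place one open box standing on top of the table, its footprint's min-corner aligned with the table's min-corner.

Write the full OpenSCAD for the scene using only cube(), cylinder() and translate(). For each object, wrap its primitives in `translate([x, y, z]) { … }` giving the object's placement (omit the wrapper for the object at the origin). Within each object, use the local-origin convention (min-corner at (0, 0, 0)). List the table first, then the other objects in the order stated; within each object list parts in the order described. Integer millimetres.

translate([0, 0, 679]) cube([1048, 728, 44]);
translate([47, 47, 0]) cylinder(h = 679, r = 20);
translate([1001, 47, 0]) cylinder(h = 679, r = 20);
translate([47, 681, 0]) cylinder(h = 679, r = 20);
translate([1001, 681, 0]) cylinder(h = 679, r = 20);
translate([-496, 201, 0]) {
  translate([0, 0, 371]) cube([296, 326, 34]);
  translate([15, 15, 0]) cylinder(h = 371, r = 15);
  translate([281, 15, 0]) cylinder(h = 371, r = 15);
  translate([15, 311, 0]) cylinder(h = 371, r = 15);
  translate([281, 311, 0]) cylinder(h = 371, r = 15);
}
translate([1248, 201, 0]) {
  translate([0, 0, 371]) cube([296, 326, 34]);
  translate([15, 15, 0]) cylinder(h = 371, r = 15);
  translate([281, 15, 0]) cylinder(h = 371, r = 15);
  translate([15, 311, 0]) cylinder(h = 371, r = 15);
  translate([281, 311, 0]) cylinder(h = 371, r = 15);
}
translate([0, 0, 723]) {
  cube([489, 180, 18]);
  translate([0, 0, 18]) cube([489, 18, 156]);
  translate([0, 162, 18]) cube([489, 18, 156]);
  translate([0, 18, 18]) cube([18, 144, 156]);
  translate([471, 18, 18]) cube([18, 144, 156]);
}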